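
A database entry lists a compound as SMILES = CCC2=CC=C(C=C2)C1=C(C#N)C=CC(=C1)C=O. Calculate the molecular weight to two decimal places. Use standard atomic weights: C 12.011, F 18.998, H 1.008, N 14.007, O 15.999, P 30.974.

First, the molecular formula is C16H13NO (counting implicit H from valence).
  C: 16 × 12.011 = 192.176
  H: 13 × 1.008 = 13.104
  N: 1 × 14.007 = 14.007
  O: 1 × 15.999 = 15.999
Sum: 16×12.011 + 13×1.008 + 1×14.007 + 1×15.999 = 235.286 → 235.29 g/mol.

235.29 g/mol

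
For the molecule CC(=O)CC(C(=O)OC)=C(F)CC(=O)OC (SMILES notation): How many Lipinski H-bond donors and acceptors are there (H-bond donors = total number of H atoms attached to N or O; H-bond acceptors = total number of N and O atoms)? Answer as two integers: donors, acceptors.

Donors: find every N or O and count the H atoms it carries.
  atom 3 (O): bond orders sum to 2 → 0 H
  atom 7 (O): bond orders sum to 2 → 0 H
  atom 8 (O): bond orders sum to 2 → 0 H
  atom 14 (O): bond orders sum to 2 → 0 H
  atom 15 (O): bond orders sum to 2 → 0 H
Lipinski HBD = 0.
Acceptors: N atoms = 0, O atoms = 5 → HBA = 5.

0, 5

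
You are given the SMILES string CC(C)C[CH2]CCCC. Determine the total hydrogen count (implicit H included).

20

Walk through each heavy atom and fill implicit hydrogens from standard valence (C 4, N 3, O 2, S 2, halogen 1):
  atom 1: C, bond orders sum to 1 (valence 4) → 3 H
  atom 2: C, bond orders sum to 3 (valence 4) → 1 H
  atom 3: C, bond orders sum to 1 (valence 4) → 3 H
  atom 4: C, bond orders sum to 2 (valence 4) → 2 H
  atom 5: C with explicit H count 2
  atom 6: C, bond orders sum to 2 (valence 4) → 2 H
  atom 7: C, bond orders sum to 2 (valence 4) → 2 H
  atom 8: C, bond orders sum to 2 (valence 4) → 2 H
  atom 9: C, bond orders sum to 1 (valence 4) → 3 H
Total hydrogens: 20.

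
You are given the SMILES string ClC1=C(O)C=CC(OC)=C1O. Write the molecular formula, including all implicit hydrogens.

C7H7ClO3

Walk through each heavy atom and fill implicit hydrogens from standard valence (C 4, N 3, O 2, S 2, halogen 1):
  atom 1: Cl (halogen, monovalent) → 0 H
  atom 2: C, bond orders sum to 4 (valence 4) → 0 H
  atom 3: C, bond orders sum to 4 (valence 4) → 0 H
  atom 4: O, bond orders sum to 1 (valence 2) → 1 H
  atom 5: C, bond orders sum to 3 (valence 4) → 1 H
  atom 6: C, bond orders sum to 3 (valence 4) → 1 H
  atom 7: C, bond orders sum to 4 (valence 4) → 0 H
  atom 8: O, bond orders sum to 2 (valence 2) → 0 H
  atom 9: C, bond orders sum to 1 (valence 4) → 3 H
  atom 10: C, bond orders sum to 4 (valence 4) → 0 H
  atom 11: O, bond orders sum to 1 (valence 2) → 1 H
Totals → C:7, H:7, Cl:1, O:3.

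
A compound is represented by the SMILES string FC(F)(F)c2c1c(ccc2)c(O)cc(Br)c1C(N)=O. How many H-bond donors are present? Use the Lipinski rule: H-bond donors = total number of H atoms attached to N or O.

Donors: find every N or O and count the H atoms it carries.
  atom 12 (O): bond orders sum to 1 → 1 H
  atom 18 (N): bond orders sum to 1 → 2 H
  atom 19 (O): bond orders sum to 2 → 0 H
Lipinski HBD = 3.

3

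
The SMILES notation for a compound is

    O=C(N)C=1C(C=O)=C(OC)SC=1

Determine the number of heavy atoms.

Every atom symbol written in the SMILES (organic subset) is one heavy atom; implicit H are not written.
Heavy atoms by element → C:7, N:1, O:3, S:1.
Total: 12.

12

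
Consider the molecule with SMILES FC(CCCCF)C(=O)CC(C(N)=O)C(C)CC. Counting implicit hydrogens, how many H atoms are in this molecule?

23

Walk through each heavy atom and fill implicit hydrogens from standard valence (C 4, N 3, O 2, S 2, halogen 1):
  atom 1: F (halogen, monovalent) → 0 H
  atom 2: C, bond orders sum to 3 (valence 4) → 1 H
  atom 3: C, bond orders sum to 2 (valence 4) → 2 H
  atom 4: C, bond orders sum to 2 (valence 4) → 2 H
  atom 5: C, bond orders sum to 2 (valence 4) → 2 H
  atom 6: C, bond orders sum to 2 (valence 4) → 2 H
  atom 7: F (halogen, monovalent) → 0 H
  atom 8: C, bond orders sum to 4 (valence 4) → 0 H
  atom 9: O, bond orders sum to 2 (valence 2) → 0 H
  atom 10: C, bond orders sum to 2 (valence 4) → 2 H
  atom 11: C, bond orders sum to 3 (valence 4) → 1 H
  atom 12: C, bond orders sum to 4 (valence 4) → 0 H
  atom 13: N, bond orders sum to 1 (valence 3) → 2 H
  atom 14: O, bond orders sum to 2 (valence 2) → 0 H
  atom 15: C, bond orders sum to 3 (valence 4) → 1 H
  atom 16: C, bond orders sum to 1 (valence 4) → 3 H
  atom 17: C, bond orders sum to 2 (valence 4) → 2 H
  atom 18: C, bond orders sum to 1 (valence 4) → 3 H
Total hydrogens: 23.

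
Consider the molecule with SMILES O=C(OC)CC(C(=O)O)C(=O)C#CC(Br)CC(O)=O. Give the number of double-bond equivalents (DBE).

Molecular formula: C11H11BrO7.
DoU = (2C + 2 + N − H − X) / 2, where X is the halogen count and O/S are ignored.
    = (2·11 + 2 + 0 − 11 − 1) / 2 = 12 / 2 = 6.

6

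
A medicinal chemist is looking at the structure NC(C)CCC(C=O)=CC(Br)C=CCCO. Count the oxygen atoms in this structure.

2

Scan the SMILES for O atoms (remember two-letter symbols like Cl and Br are single atoms).
Oxygen count: 2.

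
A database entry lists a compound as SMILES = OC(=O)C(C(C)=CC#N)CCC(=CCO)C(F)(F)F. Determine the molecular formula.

C12H14F3NO3

Walk through each heavy atom and fill implicit hydrogens from standard valence (C 4, N 3, O 2, S 2, halogen 1):
  atom 1: O, bond orders sum to 1 (valence 2) → 1 H
  atom 2: C, bond orders sum to 4 (valence 4) → 0 H
  atom 3: O, bond orders sum to 2 (valence 2) → 0 H
  atom 4: C, bond orders sum to 3 (valence 4) → 1 H
  atom 5: C, bond orders sum to 4 (valence 4) → 0 H
  atom 6: C, bond orders sum to 1 (valence 4) → 3 H
  atom 7: C, bond orders sum to 3 (valence 4) → 1 H
  atom 8: C, bond orders sum to 4 (valence 4) → 0 H
  atom 9: N, bond orders sum to 3 (valence 3) → 0 H
  atom 10: C, bond orders sum to 2 (valence 4) → 2 H
  atom 11: C, bond orders sum to 2 (valence 4) → 2 H
  atom 12: C, bond orders sum to 4 (valence 4) → 0 H
  atom 13: C, bond orders sum to 3 (valence 4) → 1 H
  atom 14: C, bond orders sum to 2 (valence 4) → 2 H
  atom 15: O, bond orders sum to 1 (valence 2) → 1 H
  atom 16: C, bond orders sum to 4 (valence 4) → 0 H
  atom 17: F (halogen, monovalent) → 0 H
  atom 18: F (halogen, monovalent) → 0 H
  atom 19: F (halogen, monovalent) → 0 H
Totals → C:12, H:14, F:3, N:1, O:3.
In Hill order: C12H14F3NO3.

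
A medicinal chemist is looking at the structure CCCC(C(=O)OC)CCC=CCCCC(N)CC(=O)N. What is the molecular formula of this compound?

Walk through each heavy atom and fill implicit hydrogens from standard valence (C 4, N 3, O 2, S 2, halogen 1):
  atom 1: C, bond orders sum to 1 (valence 4) → 3 H
  atom 2: C, bond orders sum to 2 (valence 4) → 2 H
  atom 3: C, bond orders sum to 2 (valence 4) → 2 H
  atom 4: C, bond orders sum to 3 (valence 4) → 1 H
  atom 5: C, bond orders sum to 4 (valence 4) → 0 H
  atom 6: O, bond orders sum to 2 (valence 2) → 0 H
  atom 7: O, bond orders sum to 2 (valence 2) → 0 H
  atom 8: C, bond orders sum to 1 (valence 4) → 3 H
  atom 9: C, bond orders sum to 2 (valence 4) → 2 H
  atom 10: C, bond orders sum to 2 (valence 4) → 2 H
  atom 11: C, bond orders sum to 3 (valence 4) → 1 H
  atom 12: C, bond orders sum to 3 (valence 4) → 1 H
  atom 13: C, bond orders sum to 2 (valence 4) → 2 H
  atom 14: C, bond orders sum to 2 (valence 4) → 2 H
  atom 15: C, bond orders sum to 2 (valence 4) → 2 H
  atom 16: C, bond orders sum to 3 (valence 4) → 1 H
  atom 17: N, bond orders sum to 1 (valence 3) → 2 H
  atom 18: C, bond orders sum to 2 (valence 4) → 2 H
  atom 19: C, bond orders sum to 4 (valence 4) → 0 H
  atom 20: O, bond orders sum to 2 (valence 2) → 0 H
  atom 21: N, bond orders sum to 1 (valence 3) → 2 H
Totals → C:16, H:30, N:2, O:3.
In Hill order: C16H30N2O3.

C16H30N2O3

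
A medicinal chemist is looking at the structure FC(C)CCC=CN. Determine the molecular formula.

C6H12FN

Walk through each heavy atom and fill implicit hydrogens from standard valence (C 4, N 3, O 2, S 2, halogen 1):
  atom 1: F (halogen, monovalent) → 0 H
  atom 2: C, bond orders sum to 3 (valence 4) → 1 H
  atom 3: C, bond orders sum to 1 (valence 4) → 3 H
  atom 4: C, bond orders sum to 2 (valence 4) → 2 H
  atom 5: C, bond orders sum to 2 (valence 4) → 2 H
  atom 6: C, bond orders sum to 3 (valence 4) → 1 H
  atom 7: C, bond orders sum to 3 (valence 4) → 1 H
  atom 8: N, bond orders sum to 1 (valence 3) → 2 H
Totals → C:6, H:12, F:1, N:1.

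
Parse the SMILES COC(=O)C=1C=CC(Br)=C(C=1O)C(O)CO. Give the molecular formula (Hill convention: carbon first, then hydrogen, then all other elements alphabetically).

C10H11BrO5

Walk through each heavy atom and fill implicit hydrogens from standard valence (C 4, N 3, O 2, S 2, halogen 1):
  atom 1: C, bond orders sum to 1 (valence 4) → 3 H
  atom 2: O, bond orders sum to 2 (valence 2) → 0 H
  atom 3: C, bond orders sum to 4 (valence 4) → 0 H
  atom 4: O, bond orders sum to 2 (valence 2) → 0 H
  atom 5: C, bond orders sum to 4 (valence 4) → 0 H
  atom 6: C, bond orders sum to 3 (valence 4) → 1 H
  atom 7: C, bond orders sum to 3 (valence 4) → 1 H
  atom 8: C, bond orders sum to 4 (valence 4) → 0 H
  atom 9: Br (halogen, monovalent) → 0 H
  atom 10: C, bond orders sum to 4 (valence 4) → 0 H
  atom 11: C, bond orders sum to 4 (valence 4) → 0 H
  atom 12: O, bond orders sum to 1 (valence 2) → 1 H
  atom 13: C, bond orders sum to 3 (valence 4) → 1 H
  atom 14: O, bond orders sum to 1 (valence 2) → 1 H
  atom 15: C, bond orders sum to 2 (valence 4) → 2 H
  atom 16: O, bond orders sum to 1 (valence 2) → 1 H
Totals → C:10, H:11, Br:1, O:5.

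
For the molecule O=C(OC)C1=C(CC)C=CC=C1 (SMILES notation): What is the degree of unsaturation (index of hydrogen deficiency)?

Molecular formula: C10H12O2.
DoU = (2C + 2 + N − H − X) / 2, where X is the halogen count and O/S are ignored.
    = (2·10 + 2 + 0 − 12 − 0) / 2 = 10 / 2 = 5.

5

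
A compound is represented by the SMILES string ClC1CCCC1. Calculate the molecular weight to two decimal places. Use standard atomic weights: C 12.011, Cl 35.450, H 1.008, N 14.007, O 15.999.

104.58 g/mol

First, the molecular formula is C5H9Cl (counting implicit H from valence).
  C: 5 × 12.011 = 60.055
  Cl: 1 × 35.450 = 35.450
  H: 9 × 1.008 = 9.072
Sum: 5×12.011 + 1×35.450 + 9×1.008 = 104.577 → 104.58 g/mol.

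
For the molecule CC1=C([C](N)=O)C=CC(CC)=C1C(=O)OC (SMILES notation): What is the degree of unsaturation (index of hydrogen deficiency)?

Molecular formula: C12H15NO3.
DoU = (2C + 2 + N − H − X) / 2, where X is the halogen count and O/S are ignored.
    = (2·12 + 2 + 1 − 15 − 0) / 2 = 12 / 2 = 6.

6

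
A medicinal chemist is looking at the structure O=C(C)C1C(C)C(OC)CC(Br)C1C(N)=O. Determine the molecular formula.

C11H18BrNO3

Walk through each heavy atom and fill implicit hydrogens from standard valence (C 4, N 3, O 2, S 2, halogen 1):
  atom 1: O, bond orders sum to 2 (valence 2) → 0 H
  atom 2: C, bond orders sum to 4 (valence 4) → 0 H
  atom 3: C, bond orders sum to 1 (valence 4) → 3 H
  atom 4: C, bond orders sum to 3 (valence 4) → 1 H
  atom 5: C, bond orders sum to 3 (valence 4) → 1 H
  atom 6: C, bond orders sum to 1 (valence 4) → 3 H
  atom 7: C, bond orders sum to 3 (valence 4) → 1 H
  atom 8: O, bond orders sum to 2 (valence 2) → 0 H
  atom 9: C, bond orders sum to 1 (valence 4) → 3 H
  atom 10: C, bond orders sum to 2 (valence 4) → 2 H
  atom 11: C, bond orders sum to 3 (valence 4) → 1 H
  atom 12: Br (halogen, monovalent) → 0 H
  atom 13: C, bond orders sum to 3 (valence 4) → 1 H
  atom 14: C, bond orders sum to 4 (valence 4) → 0 H
  atom 15: N, bond orders sum to 1 (valence 3) → 2 H
  atom 16: O, bond orders sum to 2 (valence 2) → 0 H
Totals → C:11, H:18, Br:1, N:1, O:3.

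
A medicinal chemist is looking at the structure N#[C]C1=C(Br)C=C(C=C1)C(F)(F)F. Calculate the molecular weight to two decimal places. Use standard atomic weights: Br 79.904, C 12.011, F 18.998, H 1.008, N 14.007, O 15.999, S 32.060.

250.02 g/mol

First, the molecular formula is C8H3BrF3N (counting implicit H from valence).
  Br: 1 × 79.904 = 79.904
  C: 8 × 12.011 = 96.088
  F: 3 × 18.998 = 56.994
  H: 3 × 1.008 = 3.024
  N: 1 × 14.007 = 14.007
Sum: 1×79.904 + 8×12.011 + 3×18.998 + 3×1.008 + 1×14.007 = 250.017 → 250.02 g/mol.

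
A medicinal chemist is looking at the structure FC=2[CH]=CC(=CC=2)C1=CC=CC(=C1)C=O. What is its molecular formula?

C13H9FO

Walk through each heavy atom and fill implicit hydrogens from standard valence (C 4, N 3, O 2, S 2, halogen 1):
  atom 1: F (halogen, monovalent) → 0 H
  atom 2: C, bond orders sum to 4 (valence 4) → 0 H
  atom 3: C with explicit H count 1
  atom 4: C, bond orders sum to 3 (valence 4) → 1 H
  atom 5: C, bond orders sum to 4 (valence 4) → 0 H
  atom 6: C, bond orders sum to 3 (valence 4) → 1 H
  atom 7: C, bond orders sum to 3 (valence 4) → 1 H
  atom 8: C, bond orders sum to 4 (valence 4) → 0 H
  atom 9: C, bond orders sum to 3 (valence 4) → 1 H
  atom 10: C, bond orders sum to 3 (valence 4) → 1 H
  atom 11: C, bond orders sum to 3 (valence 4) → 1 H
  atom 12: C, bond orders sum to 4 (valence 4) → 0 H
  atom 13: C, bond orders sum to 3 (valence 4) → 1 H
  atom 14: C, bond orders sum to 3 (valence 4) → 1 H
  atom 15: O, bond orders sum to 2 (valence 2) → 0 H
Totals → C:13, H:9, F:1, O:1.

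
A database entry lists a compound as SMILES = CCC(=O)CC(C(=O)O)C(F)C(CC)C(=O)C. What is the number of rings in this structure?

In SMILES, each pair of matching ring-closure digits denotes one ring-closing bond; the number of such bonds equals the number of independent rings.
Ring-closure bonds here: 0.

0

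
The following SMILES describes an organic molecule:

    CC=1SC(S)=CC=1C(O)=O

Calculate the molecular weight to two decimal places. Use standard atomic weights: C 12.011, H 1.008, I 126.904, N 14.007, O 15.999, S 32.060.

First, the molecular formula is C6H6O2S2 (counting implicit H from valence).
  C: 6 × 12.011 = 72.066
  H: 6 × 1.008 = 6.048
  O: 2 × 15.999 = 31.998
  S: 2 × 32.060 = 64.120
Sum: 6×12.011 + 6×1.008 + 2×15.999 + 2×32.060 = 174.232 → 174.23 g/mol.

174.23 g/mol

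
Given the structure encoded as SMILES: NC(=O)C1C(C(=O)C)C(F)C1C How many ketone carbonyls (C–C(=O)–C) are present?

The ketone motif appears at heavy-atom position 6 in the SMILES.
Other groups present: 1 amide.
Ketone count: 1.

1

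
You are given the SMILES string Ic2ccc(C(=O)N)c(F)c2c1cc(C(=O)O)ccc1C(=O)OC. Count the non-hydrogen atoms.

Every atom symbol written in the SMILES (organic subset) is one heavy atom; implicit H are not written.
Heavy atoms by element → C:16, F:1, I:1, N:1, O:5.
Total: 24.

24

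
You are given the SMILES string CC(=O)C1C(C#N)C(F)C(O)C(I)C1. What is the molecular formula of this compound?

Walk through each heavy atom and fill implicit hydrogens from standard valence (C 4, N 3, O 2, S 2, halogen 1):
  atom 1: C, bond orders sum to 1 (valence 4) → 3 H
  atom 2: C, bond orders sum to 4 (valence 4) → 0 H
  atom 3: O, bond orders sum to 2 (valence 2) → 0 H
  atom 4: C, bond orders sum to 3 (valence 4) → 1 H
  atom 5: C, bond orders sum to 3 (valence 4) → 1 H
  atom 6: C, bond orders sum to 4 (valence 4) → 0 H
  atom 7: N, bond orders sum to 3 (valence 3) → 0 H
  atom 8: C, bond orders sum to 3 (valence 4) → 1 H
  atom 9: F (halogen, monovalent) → 0 H
  atom 10: C, bond orders sum to 3 (valence 4) → 1 H
  atom 11: O, bond orders sum to 1 (valence 2) → 1 H
  atom 12: C, bond orders sum to 3 (valence 4) → 1 H
  atom 13: I (halogen, monovalent) → 0 H
  atom 14: C, bond orders sum to 2 (valence 4) → 2 H
Totals → C:9, H:11, F:1, I:1, N:1, O:2.

C9H11FINO2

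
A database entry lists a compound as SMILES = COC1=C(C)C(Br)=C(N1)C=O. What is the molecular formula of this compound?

C7H8BrNO2

Walk through each heavy atom and fill implicit hydrogens from standard valence (C 4, N 3, O 2, S 2, halogen 1):
  atom 1: C, bond orders sum to 1 (valence 4) → 3 H
  atom 2: O, bond orders sum to 2 (valence 2) → 0 H
  atom 3: C, bond orders sum to 4 (valence 4) → 0 H
  atom 4: C, bond orders sum to 4 (valence 4) → 0 H
  atom 5: C, bond orders sum to 1 (valence 4) → 3 H
  atom 6: C, bond orders sum to 4 (valence 4) → 0 H
  atom 7: Br (halogen, monovalent) → 0 H
  atom 8: C, bond orders sum to 4 (valence 4) → 0 H
  atom 9: N, bond orders sum to 2 (valence 3) → 1 H
  atom 10: C, bond orders sum to 3 (valence 4) → 1 H
  atom 11: O, bond orders sum to 2 (valence 2) → 0 H
Totals → C:7, H:8, Br:1, N:1, O:2.
In Hill order: C7H8BrNO2.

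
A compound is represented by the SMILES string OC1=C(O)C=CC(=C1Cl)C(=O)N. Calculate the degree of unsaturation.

Molecular formula: C7H6ClNO3.
DoU = (2C + 2 + N − H − X) / 2, where X is the halogen count and O/S are ignored.
    = (2·7 + 2 + 1 − 6 − 1) / 2 = 10 / 2 = 5.

5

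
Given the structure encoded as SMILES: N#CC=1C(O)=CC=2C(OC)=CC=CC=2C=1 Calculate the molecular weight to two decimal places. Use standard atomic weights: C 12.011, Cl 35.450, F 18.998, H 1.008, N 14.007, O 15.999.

First, the molecular formula is C12H9NO2 (counting implicit H from valence).
  C: 12 × 12.011 = 144.132
  H: 9 × 1.008 = 9.072
  N: 1 × 14.007 = 14.007
  O: 2 × 15.999 = 31.998
Sum: 12×12.011 + 9×1.008 + 1×14.007 + 2×15.999 = 199.209 → 199.21 g/mol.

199.21 g/mol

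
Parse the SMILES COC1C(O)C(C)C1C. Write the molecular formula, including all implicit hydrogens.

Walk through each heavy atom and fill implicit hydrogens from standard valence (C 4, N 3, O 2, S 2, halogen 1):
  atom 1: C, bond orders sum to 1 (valence 4) → 3 H
  atom 2: O, bond orders sum to 2 (valence 2) → 0 H
  atom 3: C, bond orders sum to 3 (valence 4) → 1 H
  atom 4: C, bond orders sum to 3 (valence 4) → 1 H
  atom 5: O, bond orders sum to 1 (valence 2) → 1 H
  atom 6: C, bond orders sum to 3 (valence 4) → 1 H
  atom 7: C, bond orders sum to 1 (valence 4) → 3 H
  atom 8: C, bond orders sum to 3 (valence 4) → 1 H
  atom 9: C, bond orders sum to 1 (valence 4) → 3 H
Totals → C:7, H:14, O:2.
In Hill order: C7H14O2.

C7H14O2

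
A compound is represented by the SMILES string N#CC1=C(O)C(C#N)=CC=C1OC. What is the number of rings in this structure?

In SMILES, each pair of matching ring-closure digits denotes one ring-closing bond; the number of such bonds equals the number of independent rings.
Ring-closure bonds here: 1.

1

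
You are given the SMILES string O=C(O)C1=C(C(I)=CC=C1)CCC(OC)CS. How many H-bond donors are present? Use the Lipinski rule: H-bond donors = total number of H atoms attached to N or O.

1

Donors: find every N or O and count the H atoms it carries.
  atom 1 (O): bond orders sum to 2 → 0 H
  atom 3 (O): bond orders sum to 1 → 1 H
  atom 14 (O): bond orders sum to 2 → 0 H
Lipinski HBD = 1.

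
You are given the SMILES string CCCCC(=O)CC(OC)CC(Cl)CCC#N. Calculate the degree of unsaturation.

Degree of unsaturation = (number of rings) + (number of π bonds).
Ring closures in the SMILES: 0.
π bonds: 1 double bond (each 1 DoU), 1 triple bond (each 2 DoU) → 3 DoU from unsaturation.
Total DoU = 0 + 3 = 3.

3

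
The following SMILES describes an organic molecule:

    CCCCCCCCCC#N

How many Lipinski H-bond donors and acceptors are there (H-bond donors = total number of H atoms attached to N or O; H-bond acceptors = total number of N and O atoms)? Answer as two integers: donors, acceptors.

0, 1

Donors: find every N or O and count the H atoms it carries.
  atom 11 (N): bond orders sum to 3 → 0 H
Lipinski HBD = 0.
Acceptors: N atoms = 1, O atoms = 0 → HBA = 1.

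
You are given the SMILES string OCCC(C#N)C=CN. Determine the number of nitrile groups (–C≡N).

1

The nitrile motif appears at heavy-atom position 5 in the SMILES.
Other groups present: 1 alkene, 1 hydroxyl, 1 primary amine.
Nitrile count: 1.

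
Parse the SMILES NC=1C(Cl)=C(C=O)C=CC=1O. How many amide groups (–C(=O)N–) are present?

Scan the SMILES for the amide motif — none present.
Groups that are present: 1 aldehyde, 1 hydroxyl, 1 primary amine.

0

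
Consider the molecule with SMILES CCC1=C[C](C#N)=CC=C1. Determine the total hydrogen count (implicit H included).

Walk through each heavy atom and fill implicit hydrogens from standard valence (C 4, N 3, O 2, S 2, halogen 1):
  atom 1: C, bond orders sum to 1 (valence 4) → 3 H
  atom 2: C, bond orders sum to 2 (valence 4) → 2 H
  atom 3: C, bond orders sum to 4 (valence 4) → 0 H
  atom 4: C, bond orders sum to 3 (valence 4) → 1 H
  atom 5: C with explicit H count 0
  atom 6: C, bond orders sum to 4 (valence 4) → 0 H
  atom 7: N, bond orders sum to 3 (valence 3) → 0 H
  atom 8: C, bond orders sum to 3 (valence 4) → 1 H
  atom 9: C, bond orders sum to 3 (valence 4) → 1 H
  atom 10: C, bond orders sum to 3 (valence 4) → 1 H
Total hydrogens: 9.

9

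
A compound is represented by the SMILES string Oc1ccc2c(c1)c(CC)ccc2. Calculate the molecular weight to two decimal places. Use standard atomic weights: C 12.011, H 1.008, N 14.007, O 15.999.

172.23 g/mol

First, the molecular formula is C12H12O (counting implicit H from valence).
  C: 12 × 12.011 = 144.132
  H: 12 × 1.008 = 12.096
  O: 1 × 15.999 = 15.999
Sum: 12×12.011 + 12×1.008 + 1×15.999 = 172.227 → 172.23 g/mol.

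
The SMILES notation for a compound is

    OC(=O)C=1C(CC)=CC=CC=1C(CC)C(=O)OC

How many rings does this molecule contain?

In SMILES, each pair of matching ring-closure digits denotes one ring-closing bond; the number of such bonds equals the number of independent rings.
Ring-closure bonds here: 1.

1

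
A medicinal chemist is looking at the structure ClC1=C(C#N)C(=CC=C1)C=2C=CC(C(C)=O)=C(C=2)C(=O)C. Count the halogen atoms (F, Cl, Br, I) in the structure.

Halogen atoms appear at heavy-atom position 1 (1×Cl).
Other groups present: 2 ketone, 1 nitrile.
Halogen count: 1.

1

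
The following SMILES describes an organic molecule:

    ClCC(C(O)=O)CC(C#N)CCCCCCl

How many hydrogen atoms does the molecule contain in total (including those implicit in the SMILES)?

17

Walk through each heavy atom and fill implicit hydrogens from standard valence (C 4, N 3, O 2, S 2, halogen 1):
  atom 1: Cl (halogen, monovalent) → 0 H
  atom 2: C, bond orders sum to 2 (valence 4) → 2 H
  atom 3: C, bond orders sum to 3 (valence 4) → 1 H
  atom 4: C, bond orders sum to 4 (valence 4) → 0 H
  atom 5: O, bond orders sum to 1 (valence 2) → 1 H
  atom 6: O, bond orders sum to 2 (valence 2) → 0 H
  atom 7: C, bond orders sum to 2 (valence 4) → 2 H
  atom 8: C, bond orders sum to 3 (valence 4) → 1 H
  atom 9: C, bond orders sum to 4 (valence 4) → 0 H
  atom 10: N, bond orders sum to 3 (valence 3) → 0 H
  atom 11: C, bond orders sum to 2 (valence 4) → 2 H
  atom 12: C, bond orders sum to 2 (valence 4) → 2 H
  atom 13: C, bond orders sum to 2 (valence 4) → 2 H
  atom 14: C, bond orders sum to 2 (valence 4) → 2 H
  atom 15: C, bond orders sum to 2 (valence 4) → 2 H
  atom 16: Cl (halogen, monovalent) → 0 H
Total hydrogens: 17.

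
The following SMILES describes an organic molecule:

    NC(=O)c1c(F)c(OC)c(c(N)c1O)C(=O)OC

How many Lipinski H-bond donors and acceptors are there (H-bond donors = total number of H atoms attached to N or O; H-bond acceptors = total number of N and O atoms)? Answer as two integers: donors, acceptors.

Donors: find every N or O and count the H atoms it carries.
  atom 1 (N): bond orders sum to 1 → 2 H
  atom 3 (O): bond orders sum to 2 → 0 H
  atom 8 (O): bond orders sum to 2 → 0 H
  atom 12 (N): bond orders sum to 1 → 2 H
  atom 14 (O): bond orders sum to 1 → 1 H
  atom 16 (O): bond orders sum to 2 → 0 H
  atom 17 (O): bond orders sum to 2 → 0 H
Lipinski HBD = 5.
Acceptors: N atoms = 2, O atoms = 5 → HBA = 7.

5, 7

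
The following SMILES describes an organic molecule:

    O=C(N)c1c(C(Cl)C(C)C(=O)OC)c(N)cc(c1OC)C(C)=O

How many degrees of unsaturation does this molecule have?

7

Molecular formula: C15H19ClN2O5.
DoU = (2C + 2 + N − H − X) / 2, where X is the halogen count and O/S are ignored.
    = (2·15 + 2 + 2 − 19 − 1) / 2 = 14 / 2 = 7.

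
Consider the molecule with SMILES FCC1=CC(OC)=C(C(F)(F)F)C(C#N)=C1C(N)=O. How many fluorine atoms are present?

4

Scan the SMILES for F atoms (remember two-letter symbols like Cl and Br are single atoms).
Fluorine count: 4.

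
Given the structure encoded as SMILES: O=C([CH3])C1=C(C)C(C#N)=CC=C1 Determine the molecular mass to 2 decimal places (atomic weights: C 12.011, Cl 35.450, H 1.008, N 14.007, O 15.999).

159.19 g/mol

First, the molecular formula is C10H9NO (counting implicit H from valence).
  C: 10 × 12.011 = 120.110
  H: 9 × 1.008 = 9.072
  N: 1 × 14.007 = 14.007
  O: 1 × 15.999 = 15.999
Sum: 10×12.011 + 9×1.008 + 1×14.007 + 1×15.999 = 159.188 → 159.19 g/mol.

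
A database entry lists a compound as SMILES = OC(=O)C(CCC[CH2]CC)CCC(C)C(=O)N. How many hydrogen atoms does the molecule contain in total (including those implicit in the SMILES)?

25

Walk through each heavy atom and fill implicit hydrogens from standard valence (C 4, N 3, O 2, S 2, halogen 1):
  atom 1: O, bond orders sum to 1 (valence 2) → 1 H
  atom 2: C, bond orders sum to 4 (valence 4) → 0 H
  atom 3: O, bond orders sum to 2 (valence 2) → 0 H
  atom 4: C, bond orders sum to 3 (valence 4) → 1 H
  atom 5: C, bond orders sum to 2 (valence 4) → 2 H
  atom 6: C, bond orders sum to 2 (valence 4) → 2 H
  atom 7: C, bond orders sum to 2 (valence 4) → 2 H
  atom 8: C with explicit H count 2
  atom 9: C, bond orders sum to 2 (valence 4) → 2 H
  atom 10: C, bond orders sum to 1 (valence 4) → 3 H
  atom 11: C, bond orders sum to 2 (valence 4) → 2 H
  atom 12: C, bond orders sum to 2 (valence 4) → 2 H
  atom 13: C, bond orders sum to 3 (valence 4) → 1 H
  atom 14: C, bond orders sum to 1 (valence 4) → 3 H
  atom 15: C, bond orders sum to 4 (valence 4) → 0 H
  atom 16: O, bond orders sum to 2 (valence 2) → 0 H
  atom 17: N, bond orders sum to 1 (valence 3) → 2 H
Total hydrogens: 25.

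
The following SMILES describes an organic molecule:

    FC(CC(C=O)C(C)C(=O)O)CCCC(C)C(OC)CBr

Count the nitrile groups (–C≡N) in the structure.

Scan the SMILES for the nitrile motif — none present.
Groups that are present: 1 aldehyde, 1 carboxylic acid, 1 ether.

0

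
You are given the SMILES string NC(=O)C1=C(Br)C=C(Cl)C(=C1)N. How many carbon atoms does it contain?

7

Count every carbon token in the SMILES (each C, including those in ring-closure positions and inside branches).
Carbon count: 7.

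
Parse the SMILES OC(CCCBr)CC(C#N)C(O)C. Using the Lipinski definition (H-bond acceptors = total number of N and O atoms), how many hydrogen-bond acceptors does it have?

3

N atoms: 1; O atoms: 2.
Lipinski HBA = 1 + 2 = 3.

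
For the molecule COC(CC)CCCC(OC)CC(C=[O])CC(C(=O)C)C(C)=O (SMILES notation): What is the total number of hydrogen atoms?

Walk through each heavy atom and fill implicit hydrogens from standard valence (C 4, N 3, O 2, S 2, halogen 1):
  atom 1: C, bond orders sum to 1 (valence 4) → 3 H
  atom 2: O, bond orders sum to 2 (valence 2) → 0 H
  atom 3: C, bond orders sum to 3 (valence 4) → 1 H
  atom 4: C, bond orders sum to 2 (valence 4) → 2 H
  atom 5: C, bond orders sum to 1 (valence 4) → 3 H
  atom 6: C, bond orders sum to 2 (valence 4) → 2 H
  atom 7: C, bond orders sum to 2 (valence 4) → 2 H
  atom 8: C, bond orders sum to 2 (valence 4) → 2 H
  atom 9: C, bond orders sum to 3 (valence 4) → 1 H
  atom 10: O, bond orders sum to 2 (valence 2) → 0 H
  atom 11: C, bond orders sum to 1 (valence 4) → 3 H
  atom 12: C, bond orders sum to 2 (valence 4) → 2 H
  atom 13: C, bond orders sum to 3 (valence 4) → 1 H
  atom 14: C, bond orders sum to 3 (valence 4) → 1 H
  atom 15: O with explicit H count 0
  atom 16: C, bond orders sum to 2 (valence 4) → 2 H
  atom 17: C, bond orders sum to 3 (valence 4) → 1 H
  atom 18: C, bond orders sum to 4 (valence 4) → 0 H
  atom 19: O, bond orders sum to 2 (valence 2) → 0 H
  atom 20: C, bond orders sum to 1 (valence 4) → 3 H
  atom 21: C, bond orders sum to 4 (valence 4) → 0 H
  atom 22: C, bond orders sum to 1 (valence 4) → 3 H
  atom 23: O, bond orders sum to 2 (valence 2) → 0 H
Total hydrogens: 32.

32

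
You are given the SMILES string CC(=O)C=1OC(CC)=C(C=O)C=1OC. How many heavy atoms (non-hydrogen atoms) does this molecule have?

14

Every atom symbol written in the SMILES (organic subset) is one heavy atom; implicit H are not written.
Heavy atoms by element → C:10, O:4.
Total: 14.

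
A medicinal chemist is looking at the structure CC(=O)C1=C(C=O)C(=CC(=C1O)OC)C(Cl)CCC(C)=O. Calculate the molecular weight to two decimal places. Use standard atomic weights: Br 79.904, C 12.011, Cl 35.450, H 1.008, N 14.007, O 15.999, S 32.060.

First, the molecular formula is C15H17ClO5 (counting implicit H from valence).
  C: 15 × 12.011 = 180.165
  Cl: 1 × 35.450 = 35.450
  H: 17 × 1.008 = 17.136
  O: 5 × 15.999 = 79.995
Sum: 15×12.011 + 1×35.450 + 17×1.008 + 5×15.999 = 312.746 → 312.75 g/mol.

312.75 g/mol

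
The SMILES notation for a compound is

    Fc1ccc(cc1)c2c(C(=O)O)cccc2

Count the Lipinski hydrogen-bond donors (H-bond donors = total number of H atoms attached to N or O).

1

Donors: find every N or O and count the H atoms it carries.
  atom 11 (O): bond orders sum to 2 → 0 H
  atom 12 (O): bond orders sum to 1 → 1 H
Lipinski HBD = 1.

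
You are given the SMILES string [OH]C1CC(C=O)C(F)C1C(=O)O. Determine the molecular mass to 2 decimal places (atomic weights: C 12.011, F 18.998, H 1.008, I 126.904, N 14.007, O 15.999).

First, the molecular formula is C7H9FO4 (counting implicit H from valence).
  C: 7 × 12.011 = 84.077
  F: 1 × 18.998 = 18.998
  H: 9 × 1.008 = 9.072
  O: 4 × 15.999 = 63.996
Sum: 7×12.011 + 1×18.998 + 9×1.008 + 4×15.999 = 176.143 → 176.14 g/mol.

176.14 g/mol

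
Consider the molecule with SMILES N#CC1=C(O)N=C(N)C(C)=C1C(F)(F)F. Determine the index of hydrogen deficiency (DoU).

Degree of unsaturation = (number of rings) + (number of π bonds).
Ring closures in the SMILES: 1.
π bonds: 3 double bonds (each 1 DoU), 1 triple bond (each 2 DoU) → 5 DoU from unsaturation.
Total DoU = 1 + 5 = 6.

6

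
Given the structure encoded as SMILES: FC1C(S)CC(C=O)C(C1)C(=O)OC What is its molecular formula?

C9H13FO3S

Walk through each heavy atom and fill implicit hydrogens from standard valence (C 4, N 3, O 2, S 2, halogen 1):
  atom 1: F (halogen, monovalent) → 0 H
  atom 2: C, bond orders sum to 3 (valence 4) → 1 H
  atom 3: C, bond orders sum to 3 (valence 4) → 1 H
  atom 4: S, bond orders sum to 1 (valence 2) → 1 H
  atom 5: C, bond orders sum to 2 (valence 4) → 2 H
  atom 6: C, bond orders sum to 3 (valence 4) → 1 H
  atom 7: C, bond orders sum to 3 (valence 4) → 1 H
  atom 8: O, bond orders sum to 2 (valence 2) → 0 H
  atom 9: C, bond orders sum to 3 (valence 4) → 1 H
  atom 10: C, bond orders sum to 2 (valence 4) → 2 H
  atom 11: C, bond orders sum to 4 (valence 4) → 0 H
  atom 12: O, bond orders sum to 2 (valence 2) → 0 H
  atom 13: O, bond orders sum to 2 (valence 2) → 0 H
  atom 14: C, bond orders sum to 1 (valence 4) → 3 H
Totals → C:9, H:13, F:1, O:3, S:1.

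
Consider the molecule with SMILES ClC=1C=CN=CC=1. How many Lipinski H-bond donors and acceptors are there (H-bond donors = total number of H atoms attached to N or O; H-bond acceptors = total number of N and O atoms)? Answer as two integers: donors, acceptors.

0, 1

Donors: find every N or O and count the H atoms it carries.
  atom 5 (N): bond orders sum to 3 → 0 H
Lipinski HBD = 0.
Acceptors: N atoms = 1, O atoms = 0 → HBA = 1.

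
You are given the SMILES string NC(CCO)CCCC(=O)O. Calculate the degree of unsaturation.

Degree of unsaturation = (number of rings) + (number of π bonds).
Ring closures in the SMILES: 0.
π bonds: 1 double bond (each 1 DoU) → 1 DoU from unsaturation.
Total DoU = 0 + 1 = 1.

1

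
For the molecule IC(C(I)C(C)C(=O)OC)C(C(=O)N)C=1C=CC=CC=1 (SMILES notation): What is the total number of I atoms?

2

Scan the SMILES for I atoms (remember two-letter symbols like Cl and Br are single atoms).
Iodine count: 2.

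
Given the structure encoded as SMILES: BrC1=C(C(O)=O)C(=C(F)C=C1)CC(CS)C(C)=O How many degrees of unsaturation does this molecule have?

6

Molecular formula: C12H12BrFO3S.
DoU = (2C + 2 + N − H − X) / 2, where X is the halogen count and O/S are ignored.
    = (2·12 + 2 + 0 − 12 − 2) / 2 = 12 / 2 = 6.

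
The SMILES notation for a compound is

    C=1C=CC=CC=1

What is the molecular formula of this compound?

C6H6

Walk through each heavy atom and fill implicit hydrogens from standard valence (C 4, N 3, O 2, S 2, halogen 1):
  atom 1: C, bond orders sum to 3 (valence 4) → 1 H
  atom 2: C, bond orders sum to 3 (valence 4) → 1 H
  atom 3: C, bond orders sum to 3 (valence 4) → 1 H
  atom 4: C, bond orders sum to 3 (valence 4) → 1 H
  atom 5: C, bond orders sum to 3 (valence 4) → 1 H
  atom 6: C, bond orders sum to 3 (valence 4) → 1 H
Totals → C:6, H:6.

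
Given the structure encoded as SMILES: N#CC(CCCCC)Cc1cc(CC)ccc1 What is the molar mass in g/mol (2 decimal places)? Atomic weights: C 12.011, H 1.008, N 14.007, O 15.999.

First, the molecular formula is C16H23N (counting implicit H from valence).
  C: 16 × 12.011 = 192.176
  H: 23 × 1.008 = 23.184
  N: 1 × 14.007 = 14.007
Sum: 16×12.011 + 23×1.008 + 1×14.007 = 229.367 → 229.37 g/mol.

229.37 g/mol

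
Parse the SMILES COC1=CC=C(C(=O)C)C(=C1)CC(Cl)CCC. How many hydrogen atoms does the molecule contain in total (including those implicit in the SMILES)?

19

Walk through each heavy atom and fill implicit hydrogens from standard valence (C 4, N 3, O 2, S 2, halogen 1):
  atom 1: C, bond orders sum to 1 (valence 4) → 3 H
  atom 2: O, bond orders sum to 2 (valence 2) → 0 H
  atom 3: C, bond orders sum to 4 (valence 4) → 0 H
  atom 4: C, bond orders sum to 3 (valence 4) → 1 H
  atom 5: C, bond orders sum to 3 (valence 4) → 1 H
  atom 6: C, bond orders sum to 4 (valence 4) → 0 H
  atom 7: C, bond orders sum to 4 (valence 4) → 0 H
  atom 8: O, bond orders sum to 2 (valence 2) → 0 H
  atom 9: C, bond orders sum to 1 (valence 4) → 3 H
  atom 10: C, bond orders sum to 4 (valence 4) → 0 H
  atom 11: C, bond orders sum to 3 (valence 4) → 1 H
  atom 12: C, bond orders sum to 2 (valence 4) → 2 H
  atom 13: C, bond orders sum to 3 (valence 4) → 1 H
  atom 14: Cl (halogen, monovalent) → 0 H
  atom 15: C, bond orders sum to 2 (valence 4) → 2 H
  atom 16: C, bond orders sum to 2 (valence 4) → 2 H
  atom 17: C, bond orders sum to 1 (valence 4) → 3 H
Total hydrogens: 19.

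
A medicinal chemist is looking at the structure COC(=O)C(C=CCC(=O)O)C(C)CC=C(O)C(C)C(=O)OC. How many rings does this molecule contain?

In SMILES, each pair of matching ring-closure digits denotes one ring-closing bond; the number of such bonds equals the number of independent rings.
Ring-closure bonds here: 0.

0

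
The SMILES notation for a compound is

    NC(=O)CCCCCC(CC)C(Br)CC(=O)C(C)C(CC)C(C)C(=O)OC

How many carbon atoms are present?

21

Count every carbon token in the SMILES (each C, including those in ring-closure positions and inside branches).
Carbon count: 21.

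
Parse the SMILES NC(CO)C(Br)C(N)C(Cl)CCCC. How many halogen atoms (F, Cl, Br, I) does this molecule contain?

2

Halogen atoms appear at heavy-atom positions 6, 10 (1×Br, 1×Cl).
Other groups present: 1 hydroxyl, 2 primary amine.
Halogen count: 2.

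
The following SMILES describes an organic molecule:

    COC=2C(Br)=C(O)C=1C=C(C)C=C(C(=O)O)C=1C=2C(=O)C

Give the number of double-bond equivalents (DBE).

9

Molecular formula: C15H13BrO5.
DoU = (2C + 2 + N − H − X) / 2, where X is the halogen count and O/S are ignored.
    = (2·15 + 2 + 0 − 13 − 1) / 2 = 18 / 2 = 9.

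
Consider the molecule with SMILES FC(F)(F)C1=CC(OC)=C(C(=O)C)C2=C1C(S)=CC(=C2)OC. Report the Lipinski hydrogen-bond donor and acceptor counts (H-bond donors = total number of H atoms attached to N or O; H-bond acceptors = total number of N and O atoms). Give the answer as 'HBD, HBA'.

Donors: find every N or O and count the H atoms it carries.
  atom 8 (O): bond orders sum to 2 → 0 H
  atom 12 (O): bond orders sum to 2 → 0 H
  atom 21 (O): bond orders sum to 2 → 0 H
Lipinski HBD = 0.
Acceptors: N atoms = 0, O atoms = 3 → HBA = 3.

0, 3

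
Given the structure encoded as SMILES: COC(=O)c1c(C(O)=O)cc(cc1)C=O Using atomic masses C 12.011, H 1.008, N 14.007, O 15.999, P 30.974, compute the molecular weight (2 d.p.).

208.17 g/mol

First, the molecular formula is C10H8O5 (counting implicit H from valence).
  C: 10 × 12.011 = 120.110
  H: 8 × 1.008 = 8.064
  O: 5 × 15.999 = 79.995
Sum: 10×12.011 + 8×1.008 + 5×15.999 = 208.169 → 208.17 g/mol.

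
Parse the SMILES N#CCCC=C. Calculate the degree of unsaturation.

Degree of unsaturation = (number of rings) + (number of π bonds).
Ring closures in the SMILES: 0.
π bonds: 1 double bond (each 1 DoU), 1 triple bond (each 2 DoU) → 3 DoU from unsaturation.
Total DoU = 0 + 3 = 3.

3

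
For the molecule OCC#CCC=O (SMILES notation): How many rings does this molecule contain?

In SMILES, each pair of matching ring-closure digits denotes one ring-closing bond; the number of such bonds equals the number of independent rings.
Ring-closure bonds here: 0.

0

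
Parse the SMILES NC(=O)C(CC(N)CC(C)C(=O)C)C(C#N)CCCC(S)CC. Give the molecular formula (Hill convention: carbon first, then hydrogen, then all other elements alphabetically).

Walk through each heavy atom and fill implicit hydrogens from standard valence (C 4, N 3, O 2, S 2, halogen 1):
  atom 1: N, bond orders sum to 1 (valence 3) → 2 H
  atom 2: C, bond orders sum to 4 (valence 4) → 0 H
  atom 3: O, bond orders sum to 2 (valence 2) → 0 H
  atom 4: C, bond orders sum to 3 (valence 4) → 1 H
  atom 5: C, bond orders sum to 2 (valence 4) → 2 H
  atom 6: C, bond orders sum to 3 (valence 4) → 1 H
  atom 7: N, bond orders sum to 1 (valence 3) → 2 H
  atom 8: C, bond orders sum to 2 (valence 4) → 2 H
  atom 9: C, bond orders sum to 3 (valence 4) → 1 H
  atom 10: C, bond orders sum to 1 (valence 4) → 3 H
  atom 11: C, bond orders sum to 4 (valence 4) → 0 H
  atom 12: O, bond orders sum to 2 (valence 2) → 0 H
  atom 13: C, bond orders sum to 1 (valence 4) → 3 H
  atom 14: C, bond orders sum to 3 (valence 4) → 1 H
  atom 15: C, bond orders sum to 4 (valence 4) → 0 H
  atom 16: N, bond orders sum to 3 (valence 3) → 0 H
  atom 17: C, bond orders sum to 2 (valence 4) → 2 H
  atom 18: C, bond orders sum to 2 (valence 4) → 2 H
  atom 19: C, bond orders sum to 2 (valence 4) → 2 H
  atom 20: C, bond orders sum to 3 (valence 4) → 1 H
  atom 21: S, bond orders sum to 1 (valence 2) → 1 H
  atom 22: C, bond orders sum to 2 (valence 4) → 2 H
  atom 23: C, bond orders sum to 1 (valence 4) → 3 H
Totals → C:17, H:31, N:3, O:2, S:1.

C17H31N3O2S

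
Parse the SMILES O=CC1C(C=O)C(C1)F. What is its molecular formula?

Walk through each heavy atom and fill implicit hydrogens from standard valence (C 4, N 3, O 2, S 2, halogen 1):
  atom 1: O, bond orders sum to 2 (valence 2) → 0 H
  atom 2: C, bond orders sum to 3 (valence 4) → 1 H
  atom 3: C, bond orders sum to 3 (valence 4) → 1 H
  atom 4: C, bond orders sum to 3 (valence 4) → 1 H
  atom 5: C, bond orders sum to 3 (valence 4) → 1 H
  atom 6: O, bond orders sum to 2 (valence 2) → 0 H
  atom 7: C, bond orders sum to 3 (valence 4) → 1 H
  atom 8: C, bond orders sum to 2 (valence 4) → 2 H
  atom 9: F (halogen, monovalent) → 0 H
Totals → C:6, H:7, F:1, O:2.

C6H7FO2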